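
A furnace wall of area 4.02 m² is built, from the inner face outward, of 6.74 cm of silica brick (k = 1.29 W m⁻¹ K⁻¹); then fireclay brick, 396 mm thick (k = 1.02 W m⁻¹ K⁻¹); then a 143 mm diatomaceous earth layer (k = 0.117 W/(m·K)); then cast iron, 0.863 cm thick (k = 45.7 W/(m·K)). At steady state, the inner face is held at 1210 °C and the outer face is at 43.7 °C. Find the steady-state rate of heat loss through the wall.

Q = 2.82 kW

Series thermal resistances, inner to outer:
  R_silica brick = L/(kA) = 0.0674/(1.29·4.02) = 0.01300 K/W
  R_fireclay brick = L/(kA) = 0.396/(1.02·4.02) = 0.09658 K/W
  R_diatomaceous earth = L/(kA) = 0.143/(0.117·4.02) = 0.3040 K/W
  R_cast iron = L/(kA) = 0.00863/(45.7·4.02) = 4.698×10^-5 K/W
ΣR = 0.01300 + 0.09658 + 0.3040 + 4.698×10^-5 = 0.4136 K/W
Q = ΔT/ΣR = (1210 °C − 43.7 °C)/0.4136 = 2820 W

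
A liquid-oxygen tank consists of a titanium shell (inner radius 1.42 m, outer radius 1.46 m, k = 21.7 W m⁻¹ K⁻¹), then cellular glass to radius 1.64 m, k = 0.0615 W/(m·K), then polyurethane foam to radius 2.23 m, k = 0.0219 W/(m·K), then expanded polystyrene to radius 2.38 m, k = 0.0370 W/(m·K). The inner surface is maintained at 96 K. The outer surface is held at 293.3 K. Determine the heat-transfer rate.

Series thermal resistances, inner to outer:
  R_titanium = (1/1.42 − 1/1.46)/(4πk) = 0.01929/(4π·21.7) = 7.075×10^-5 K/W
  R_cellular glass = (1/1.46 − 1/1.64)/(4πk) = 0.07518/(4π·0.0615) = 0.09727 K/W
  R_polyurethane foam = (1/1.64 − 1/2.23)/(4πk) = 0.1613/(4π·0.0219) = 0.5862 K/W
  R_expanded polystyrene = (1/2.23 − 1/2.38)/(4πk) = 0.02826/(4π·0.0370) = 0.06079 K/W
ΣR = 7.075×10^-5 + 0.09727 + 0.5862 + 0.06079 = 0.7443 K/W
Q = ΔT/ΣR = (96 K − 293.3 K)/0.7443 = -265 W
(Negative Q ⇒ heat flows inward; heat gain = 265 W.)

Q = 265 W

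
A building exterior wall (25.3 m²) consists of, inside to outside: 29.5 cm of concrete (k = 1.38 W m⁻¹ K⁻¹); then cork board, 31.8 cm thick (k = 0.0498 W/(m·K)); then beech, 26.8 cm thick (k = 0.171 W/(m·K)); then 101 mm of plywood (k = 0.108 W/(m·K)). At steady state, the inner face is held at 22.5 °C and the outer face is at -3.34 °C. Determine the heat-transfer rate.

Q = 71.8 W

Treat each layer as a resistance in series:
  R_concrete = L/(kA) = 0.295/(1.38·25.3) = 0.008449 K/W
  R_cork board = L/(kA) = 0.318/(0.0498·25.3) = 0.2524 K/W
  R_beech = L/(kA) = 0.268/(0.171·25.3) = 0.06195 K/W
  R_plywood = L/(kA) = 0.101/(0.108·25.3) = 0.03696 K/W
ΣR = 0.008449 + 0.2524 + 0.06195 + 0.03696 = 0.3598 K/W
Q = ΔT/ΣR = (22.5 °C − -3.34 °C)/0.3598 = 71.8 W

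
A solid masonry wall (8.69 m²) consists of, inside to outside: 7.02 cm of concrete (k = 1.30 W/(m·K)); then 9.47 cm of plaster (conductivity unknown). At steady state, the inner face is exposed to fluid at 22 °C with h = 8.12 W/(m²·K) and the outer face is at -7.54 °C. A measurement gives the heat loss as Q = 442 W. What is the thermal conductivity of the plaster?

ΣR = ΔT/Q = |22 − -7.54|/442 = 0.06683 K/W
Known resistances:
  R_conv,in = 1/(hA) = 1/(8.12·8.69) = 0.01417 K/W
  R_concrete = L/(kA) = 0.0702/(1.30·8.69) = 0.006214 K/W
R_plaster = ΣR − ΣR_known = 0.06683 − 0.02038 = 0.04645 K/W
L/(kA) = 0.04645 ⇒ k = 0.0947/(0.04645·8.69) = 0.235 W/m·K

k = 0.235 W/m·K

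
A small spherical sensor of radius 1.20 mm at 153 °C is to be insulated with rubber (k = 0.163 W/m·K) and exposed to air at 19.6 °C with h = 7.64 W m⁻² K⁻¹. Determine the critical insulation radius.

r_cr = 4.27 cm

For a sphere, r_cr = 2k_ins/h = 2·0.163/7.64 = 0.0427 m = 4.27 cm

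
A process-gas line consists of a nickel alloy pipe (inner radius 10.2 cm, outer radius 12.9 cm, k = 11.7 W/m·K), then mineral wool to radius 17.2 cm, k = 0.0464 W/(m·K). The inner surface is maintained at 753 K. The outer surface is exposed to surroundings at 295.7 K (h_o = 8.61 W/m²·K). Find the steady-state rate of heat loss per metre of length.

Treat each layer as a resistance in series:
  R'_nickel alloy = ln(0.129/0.102)/(2πk) = 0.2348/(2π·11.7) = 0.003195 m·K/W
  R'_mineral wool = ln(0.172/0.129)/(2πk) = 0.2877/(2π·0.0464) = 0.9868 m·K/W
  R'_conv,out = 1/(2πr h) = 1/(2π·0.172·8.61) = 0.1075 m·K/W
ΣR = 0.003195 + 0.9868 + 0.1075 = 1.097 m·K/W
Q' = ΔT/ΣR = (753 K − 295.7 K)/1.097 = 417 W/m

Q' = 417 W/m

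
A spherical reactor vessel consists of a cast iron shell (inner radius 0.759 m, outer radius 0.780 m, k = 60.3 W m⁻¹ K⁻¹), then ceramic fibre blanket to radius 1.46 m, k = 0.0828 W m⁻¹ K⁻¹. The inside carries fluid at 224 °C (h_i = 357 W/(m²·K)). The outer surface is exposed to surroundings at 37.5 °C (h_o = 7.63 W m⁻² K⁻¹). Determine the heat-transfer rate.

Treat each layer as a resistance in series:
  R_conv,in = 1/(4πr²h) = 1/(4π·0.759²·357) = 3.869×10^-4 K/W
  R_cast iron = (1/0.759 − 1/0.780)/(4πk) = 0.03547/(4π·60.3) = 4.681×10^-5 K/W
  R_ceramic fibre blanket = (1/0.780 − 1/1.46)/(4πk) = 0.5971/(4π·0.0828) = 0.5739 K/W
  R_conv,out = 1/(4πr²h) = 1/(4π·1.46²·7.63) = 0.004893 K/W
ΣR = 3.869×10^-4 + 4.681×10^-5 + 0.5739 + 0.004893 = 0.5792 K/W
Q = ΔT/ΣR = (224 °C − 37.5 °C)/0.5792 = 322 W

Q = 322 W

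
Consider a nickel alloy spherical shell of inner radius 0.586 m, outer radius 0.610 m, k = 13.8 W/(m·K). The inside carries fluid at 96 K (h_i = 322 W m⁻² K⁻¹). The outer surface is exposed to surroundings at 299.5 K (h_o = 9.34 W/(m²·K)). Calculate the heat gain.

Q = 8480 W

Treat each layer as a resistance in series:
  R_conv,in = 1/(4πr²h) = 1/(4π·0.586²·322) = 7.197×10^-4 K/W
  R_nickel alloy = (1/0.586 − 1/0.610)/(4πk) = 0.06714/(4π·13.8) = 3.872×10^-4 K/W
  R_conv,out = 1/(4πr²h) = 1/(4π·0.610²·9.34) = 0.02290 K/W
ΣR = 7.197×10^-4 + 3.872×10^-4 + 0.02290 = 0.02401 K/W
Q = ΔT/ΣR = (96 K − 299.5 K)/0.02401 = -8480 W
(Negative Q ⇒ heat flows inward; heat gain = 8480 W.)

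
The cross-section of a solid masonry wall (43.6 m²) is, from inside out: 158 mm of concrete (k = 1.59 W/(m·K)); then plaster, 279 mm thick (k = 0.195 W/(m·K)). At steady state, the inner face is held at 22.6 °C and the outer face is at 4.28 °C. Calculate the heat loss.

Series thermal resistances, inner to outer:
  R_concrete = L/(kA) = 0.158/(1.59·43.6) = 0.002279 K/W
  R_plaster = L/(kA) = 0.279/(0.195·43.6) = 0.03282 K/W
ΣR = 0.002279 + 0.03282 = 0.03510 K/W
Q = ΔT/ΣR = (22.6 °C − 4.28 °C)/0.03510 = 522 W

Q = 522 W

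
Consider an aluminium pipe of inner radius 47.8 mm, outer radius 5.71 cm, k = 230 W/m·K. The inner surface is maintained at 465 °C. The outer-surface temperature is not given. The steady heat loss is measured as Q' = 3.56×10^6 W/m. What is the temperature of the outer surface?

T_out = 27.1 °C

Sum the resistances:
  R'_aluminium = ln(0.0571/0.0478)/(2πk) = 0.1778/(2π·230) = 1.230×10^-4 m·K/W
ΣR = 1.230×10^-4 m·K/W
ΔT = Q'·ΣR = 3.56×10^6 × 1.230×10^-4 = 437.9 K
Heat flows outward, so T_out = T_in − ΔT = 465 − 437.9 = 27.1 °C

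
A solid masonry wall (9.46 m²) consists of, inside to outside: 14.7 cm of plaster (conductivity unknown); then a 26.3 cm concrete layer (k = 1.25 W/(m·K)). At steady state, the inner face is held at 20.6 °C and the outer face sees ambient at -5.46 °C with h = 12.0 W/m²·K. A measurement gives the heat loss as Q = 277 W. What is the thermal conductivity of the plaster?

ΣR = ΔT/Q = |20.6 − -5.46|/277 = 0.09408 K/W
Known resistances:
  R_concrete = L/(kA) = 0.263/(1.25·9.46) = 0.02224 K/W
  R_conv,out = 1/(hA) = 1/(12.0·9.46) = 0.008809 K/W
R_plaster = ΣR − ΣR_known = 0.09408 − 0.03105 = 0.06303 K/W
L/(kA) = 0.06303 ⇒ k = 0.147/(0.06303·9.46) = 0.247 W/m·K

k = 0.247 W/m·K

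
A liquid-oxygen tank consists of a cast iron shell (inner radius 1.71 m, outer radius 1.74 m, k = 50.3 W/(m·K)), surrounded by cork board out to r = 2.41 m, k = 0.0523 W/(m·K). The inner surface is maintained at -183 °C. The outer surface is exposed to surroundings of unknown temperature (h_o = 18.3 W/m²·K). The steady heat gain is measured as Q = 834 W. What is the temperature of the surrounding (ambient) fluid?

T_out = 20.4 °C

Sum the resistances:
  R_cast iron = (1/1.71 − 1/1.74)/(4πk) = 0.01008/(4π·50.3) = 1.595×10^-5 K/W
  R_cork board = (1/1.74 − 1/2.41)/(4πk) = 0.1598/(4π·0.0523) = 0.2431 K/W
  R_conv,out = 1/(4πr²h) = 1/(4π·2.41²·18.3) = 7.487×10^-4 K/W
ΣR = 0.2439 K/W
ΔT = Q·ΣR = 834 × 0.2439 = 203.4 K
Heat flows inward, so T_out = T_in + ΔT = -183 + 203.4 = 20.4 °C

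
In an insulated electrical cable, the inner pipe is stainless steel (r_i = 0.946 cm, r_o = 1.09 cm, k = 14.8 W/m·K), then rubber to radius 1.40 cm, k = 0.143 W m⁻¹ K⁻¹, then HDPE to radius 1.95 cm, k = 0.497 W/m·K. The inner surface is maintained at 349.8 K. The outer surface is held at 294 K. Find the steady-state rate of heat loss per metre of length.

Series thermal resistances, inner to outer:
  R'_stainless steel = ln(0.0109/0.00946)/(2πk) = 0.1417/(2π·14.8) = 0.001524 m·K/W
  R'_rubber = ln(0.0140/0.0109)/(2πk) = 0.2503/(2π·0.143) = 0.2786 m·K/W
  R'_HDPE = ln(0.0195/0.0140)/(2πk) = 0.3314/(2π·0.497) = 0.1061 m·K/W
ΣR = 0.001524 + 0.2786 + 0.1061 = 0.3862 m·K/W
Q' = ΔT/ΣR = (349.8 K − 294 K)/0.3862 = 144 W/m

Q' = 144 W/m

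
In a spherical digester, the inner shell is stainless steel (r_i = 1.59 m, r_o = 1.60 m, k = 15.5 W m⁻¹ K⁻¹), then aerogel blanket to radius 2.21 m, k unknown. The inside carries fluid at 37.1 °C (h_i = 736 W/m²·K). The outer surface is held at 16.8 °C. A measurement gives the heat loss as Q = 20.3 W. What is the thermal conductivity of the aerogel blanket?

ΣR = ΔT/Q = |37.1 − 16.8|/20.3 = 1.000 K/W
Known resistances:
  R_conv,in = 1/(4πr²h) = 1/(4π·1.59²·736) = 4.277×10^-5 K/W
  R_stainless steel = (1/1.59 − 1/1.60)/(4πk) = 0.003931/(4π·15.5) = 2.018×10^-5 K/W
R_aerogel blanket = ΣR − ΣR_known = 1.000 − 6.295×10^-5 = 0.9999 K/W
(1/r₁−1/r₂)/(4πk) = 0.9999 ⇒ k = 0.1725/(4π·0.9999) = 0.0137 W/m·K

k = 0.0137 W/m·K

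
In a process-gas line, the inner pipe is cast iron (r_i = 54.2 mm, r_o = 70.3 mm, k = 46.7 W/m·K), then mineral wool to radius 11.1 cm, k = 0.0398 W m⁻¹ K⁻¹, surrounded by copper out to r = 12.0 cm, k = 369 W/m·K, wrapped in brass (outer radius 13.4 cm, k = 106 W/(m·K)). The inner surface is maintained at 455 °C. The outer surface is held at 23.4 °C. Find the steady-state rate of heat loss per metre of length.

Q' = 236 W/m

Resistance network (inner→outer):
  R'_cast iron = ln(0.0703/0.0542)/(2πk) = 0.2601/(2π·46.7) = 8.864×10^-4 m·K/W
  R'_mineral wool = ln(0.111/0.0703)/(2πk) = 0.4568/(2π·0.0398) = 1.827 m·K/W
  R'_copper = ln(0.120/0.111)/(2πk) = 0.07796/(2π·369) = 3.363×10^-5 m·K/W
  R'_brass = ln(0.134/0.120)/(2πk) = 0.1103/(2π·106) = 1.657×10^-4 m·K/W
ΣR = 8.864×10^-4 + 1.827 + 3.363×10^-5 + 1.657×10^-4 = 1.828 m·K/W
Q' = ΔT/ΣR = (455 °C − 23.4 °C)/1.828 = 236 W/m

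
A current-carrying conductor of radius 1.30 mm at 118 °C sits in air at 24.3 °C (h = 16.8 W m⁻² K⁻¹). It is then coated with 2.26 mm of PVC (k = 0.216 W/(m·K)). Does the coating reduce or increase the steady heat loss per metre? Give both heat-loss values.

Critical radius for a cylinder: r_cr = k/h = 0.0129 m = 1.29 cm.
Outer radius after coating: r₂ = 0.00130 + 0.00226 = 0.00356 m.
Since r₁ < r_cr and r₂ ≤ r_cr, the coating moves toward the maximum at r_cr — heat loss rises.
Bare: R = 1/(2πr₁h) = 7.287 m·K/W; Q = 93.7/7.287 = 12.9 W/m.
Coated: R = R_cond + R_conv = 3.403 m·K/W; Q = 93.7/3.403 = 27.5 W/m.

increases: 12.9 → 27.5 W/m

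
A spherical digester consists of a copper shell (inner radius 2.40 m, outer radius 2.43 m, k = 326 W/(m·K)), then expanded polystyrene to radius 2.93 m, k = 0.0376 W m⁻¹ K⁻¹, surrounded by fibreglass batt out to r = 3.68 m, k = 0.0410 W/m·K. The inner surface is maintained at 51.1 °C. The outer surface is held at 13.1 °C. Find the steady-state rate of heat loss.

Series thermal resistances, inner to outer:
  R_copper = (1/2.40 − 1/2.43)/(4πk) = 0.005144/(4π·326) = 1.256×10^-6 K/W
  R_expanded polystyrene = (1/2.43 − 1/2.93)/(4πk) = 0.07023/(4π·0.0376) = 0.1486 K/W
  R_fibreglass batt = (1/2.93 − 1/3.68)/(4πk) = 0.06956/(4π·0.0410) = 0.1350 K/W
ΣR = 1.256×10^-6 + 0.1486 + 0.1350 = 0.2836 K/W
Q = ΔT/ΣR = (51.1 °C − 13.1 °C)/0.2836 = 134 W

Q = 134 W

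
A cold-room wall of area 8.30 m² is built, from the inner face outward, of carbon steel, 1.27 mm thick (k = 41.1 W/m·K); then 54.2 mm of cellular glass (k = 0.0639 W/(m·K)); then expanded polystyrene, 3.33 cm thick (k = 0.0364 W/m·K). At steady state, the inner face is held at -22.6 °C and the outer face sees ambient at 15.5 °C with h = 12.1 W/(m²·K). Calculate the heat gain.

Q = 171 W

Treat each layer as a resistance in series:
  R_carbon steel = L/(kA) = 0.00127/(41.1·8.30) = 3.723×10^-6 K/W
  R_cellular glass = L/(kA) = 0.0542/(0.0639·8.30) = 0.1022 K/W
  R_expanded polystyrene = L/(kA) = 0.0333/(0.0364·8.30) = 0.1102 K/W
  R_conv,out = 1/(hA) = 1/(12.1·8.30) = 0.009957 K/W
ΣR = 3.723×10^-6 + 0.1022 + 0.1102 + 0.009957 = 0.2224 K/W
Q = ΔT/ΣR = (-22.6 °C − 15.5 °C)/0.2224 = -171 W
(Negative Q ⇒ heat flows inward; heat gain = 171 W.)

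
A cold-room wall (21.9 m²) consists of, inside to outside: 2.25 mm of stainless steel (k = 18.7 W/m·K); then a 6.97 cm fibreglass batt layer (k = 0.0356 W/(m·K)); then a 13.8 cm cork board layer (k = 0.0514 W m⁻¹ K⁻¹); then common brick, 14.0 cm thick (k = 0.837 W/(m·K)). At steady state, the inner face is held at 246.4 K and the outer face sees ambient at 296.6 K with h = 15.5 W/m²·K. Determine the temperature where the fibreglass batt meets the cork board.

T = 266.56 K

Series thermal resistances, inner to outer:
  R_stainless steel = L/(kA) = 0.00225/(18.7·21.9) = 5.494×10^-6 K/W
  R_fibreglass batt = L/(kA) = 0.0697/(0.0356·21.9) = 0.08940 K/W
  R_cork board = L/(kA) = 0.138/(0.0514·21.9) = 0.1226 K/W
  R_common brick = L/(kA) = 0.140/(0.837·21.9) = 0.007638 K/W
  R_conv,out = 1/(hA) = 1/(15.5·21.9) = 0.002946 K/W
ΣR = 5.494×10^-6 + 0.08940 + 0.1226 + 0.007638 + 0.002946 = 0.2226 K/W
Q = ΔT/ΣR = (246.4 K − 296.6 K)/0.2226 = -225.5 W
From the inner boundary to the fibreglass batt/cork board interface, ΣR_partial = 0.08941 K/W.
T_interface = T_in − Q·ΣR_partial = 246.4 K − (-225.5)(0.08941) = 266.56 K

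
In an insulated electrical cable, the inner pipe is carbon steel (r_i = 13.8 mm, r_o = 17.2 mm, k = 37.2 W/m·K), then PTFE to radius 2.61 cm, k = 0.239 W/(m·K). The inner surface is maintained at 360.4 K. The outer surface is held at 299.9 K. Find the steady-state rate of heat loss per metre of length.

Q' = 217 W/m

Resistance network (inner→outer):
  R'_carbon steel = ln(0.0172/0.0138)/(2πk) = 0.2202/(2π·37.2) = 9.423×10^-4 m·K/W
  R'_PTFE = ln(0.0261/0.0172)/(2πk) = 0.4170/(2π·0.239) = 0.2777 m·K/W
ΣR = 9.423×10^-4 + 0.2777 = 0.2786 m·K/W
Q' = ΔT/ΣR = (360.4 K − 299.9 K)/0.2786 = 217 W/m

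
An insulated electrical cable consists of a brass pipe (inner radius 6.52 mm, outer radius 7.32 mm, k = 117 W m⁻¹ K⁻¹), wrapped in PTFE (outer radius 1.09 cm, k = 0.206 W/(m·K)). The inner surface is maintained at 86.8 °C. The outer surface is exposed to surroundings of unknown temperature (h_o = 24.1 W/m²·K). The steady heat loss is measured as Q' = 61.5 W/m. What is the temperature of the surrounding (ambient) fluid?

Series resistances:
  R'_brass = ln(0.00732/0.00652)/(2πk) = 0.1157/(2π·117) = 1.574×10^-4 m·K/W
  R'_PTFE = ln(0.0109/0.00732)/(2πk) = 0.3982/(2π·0.206) = 0.3076 m·K/W
  R'_conv,out = 1/(2πr h) = 1/(2π·0.0109·24.1) = 0.6059 m·K/W
ΣR = 0.9136 m·K/W
ΔT = Q'·ΣR = 61.5 × 0.9136 = 56.19 K
Heat flows outward, so T_out = T_in − ΔT = 86.8 − 56.19 = 30.6 °C

T_out = 30.6 °C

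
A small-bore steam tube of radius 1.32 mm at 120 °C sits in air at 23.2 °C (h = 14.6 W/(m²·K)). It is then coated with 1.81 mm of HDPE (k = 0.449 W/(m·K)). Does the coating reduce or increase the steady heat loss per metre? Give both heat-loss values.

increases: 11.7 → 25.5 W/m

Critical radius for a cylinder: r_cr = k/h = 0.0308 m = 3.08 cm.
Outer radius after coating: r₂ = 0.00132 + 0.00181 = 0.00313 m.
Since r₁ < r_cr and r₂ ≤ r_cr, the coating moves toward the maximum at r_cr — heat loss rises.
Bare: R = 1/(2πr₁h) = 8.258 m·K/W; Q = 96.8/8.258 = 11.7 W/m.
Coated: R = R_cond + R_conv = 3.789 m·K/W; Q = 96.8/3.789 = 25.5 W/m.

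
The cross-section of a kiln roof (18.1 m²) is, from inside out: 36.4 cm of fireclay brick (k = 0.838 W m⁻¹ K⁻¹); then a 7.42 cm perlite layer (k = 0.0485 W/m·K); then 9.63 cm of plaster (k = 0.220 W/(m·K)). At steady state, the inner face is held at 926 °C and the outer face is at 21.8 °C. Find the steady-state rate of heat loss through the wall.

Series thermal resistances, inner to outer:
  R_fireclay brick = L/(kA) = 0.364/(0.838·18.1) = 0.02400 K/W
  R_perlite = L/(kA) = 0.0742/(0.0485·18.1) = 0.08452 K/W
  R_plaster = L/(kA) = 0.0963/(0.220·18.1) = 0.02418 K/W
ΣR = 0.02400 + 0.08452 + 0.02418 = 0.1327 K/W
Q = ΔT/ΣR = (926 °C − 21.8 °C)/0.1327 = 6810 W

Q = 6.81 kW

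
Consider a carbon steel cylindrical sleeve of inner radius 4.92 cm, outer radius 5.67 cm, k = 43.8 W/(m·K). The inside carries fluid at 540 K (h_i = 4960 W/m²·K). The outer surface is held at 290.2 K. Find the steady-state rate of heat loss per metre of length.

Resistance network (inner→outer):
  R'_conv,in = 1/(2πr h) = 1/(2π·0.0492·4960) = 6.522×10^-4 m·K/W
  R'_carbon steel = ln(0.0567/0.0492)/(2πk) = 0.1419/(2π·43.8) = 5.155×10^-4 m·K/W
ΣR = 6.522×10^-4 + 5.155×10^-4 = 0.001168 m·K/W
Q' = ΔT/ΣR = (540 K − 290.2 K)/0.001168 = 2.14×10^5 W/m

Q' = 214 kW/m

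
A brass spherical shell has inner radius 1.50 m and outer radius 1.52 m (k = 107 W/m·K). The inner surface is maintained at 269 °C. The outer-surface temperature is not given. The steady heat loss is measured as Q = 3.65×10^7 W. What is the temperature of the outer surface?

Series resistances:
  R_brass = (1/1.50 − 1/1.52)/(4πk) = 0.008772/(4π·107) = 6.524×10^-6 K/W
ΣR = 6.524×10^-6 K/W
ΔT = Q·ΣR = 3.65×10^7 × 6.524×10^-6 = 238.1 K
Heat flows outward, so T_out = T_in − ΔT = 269 − 238.1 = 30.9 °C

T_out = 30.9 °C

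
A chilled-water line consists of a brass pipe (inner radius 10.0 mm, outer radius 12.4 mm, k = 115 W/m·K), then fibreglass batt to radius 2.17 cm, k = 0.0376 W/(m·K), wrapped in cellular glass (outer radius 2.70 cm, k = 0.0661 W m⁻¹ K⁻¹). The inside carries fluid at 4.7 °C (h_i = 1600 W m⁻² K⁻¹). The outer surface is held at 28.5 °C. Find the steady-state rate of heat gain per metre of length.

Q' = 8.19 W/m

Resistance network (inner→outer):
  R'_conv,in = 1/(2πr h) = 1/(2π·0.0100·1600) = 0.009947 m·K/W
  R'_brass = ln(0.0124/0.0100)/(2πk) = 0.2151/(2π·115) = 2.977×10^-4 m·K/W
  R'_fibreglass batt = ln(0.0217/0.0124)/(2πk) = 0.5596/(2π·0.0376) = 2.369 m·K/W
  R'_cellular glass = ln(0.0270/0.0217)/(2πk) = 0.2185/(2π·0.0661) = 0.5262 m·K/W
ΣR = 0.009947 + 2.977×10^-4 + 2.369 + 0.5262 = 2.905 m·K/W
Q' = ΔT/ΣR = (4.7 °C − 28.5 °C)/2.905 = -8.19 W/m
(Negative Q' ⇒ heat flows inward; heat gain = 8.19 W/m.)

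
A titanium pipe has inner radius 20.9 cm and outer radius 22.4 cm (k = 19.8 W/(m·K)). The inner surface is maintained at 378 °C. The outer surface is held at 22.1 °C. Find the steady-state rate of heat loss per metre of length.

Q' = 6.39×10^5 W/m

Q' = 2πk·ΔT/ln(r₂/r₁) = 2π × 19.8 × 355.9 / ln(0.224/0.209) = 6.39×10^5 W/m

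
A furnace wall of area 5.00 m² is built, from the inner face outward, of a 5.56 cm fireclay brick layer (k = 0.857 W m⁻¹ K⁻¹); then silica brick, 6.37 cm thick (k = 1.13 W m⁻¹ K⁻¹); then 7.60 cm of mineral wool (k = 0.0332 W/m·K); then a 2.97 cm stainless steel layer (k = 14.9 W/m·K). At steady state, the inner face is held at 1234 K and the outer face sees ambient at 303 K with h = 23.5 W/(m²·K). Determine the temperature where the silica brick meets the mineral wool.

Resistance network (inner→outer):
  R_fireclay brick = L/(kA) = 0.0556/(0.857·5.00) = 0.01298 K/W
  R_silica brick = L/(kA) = 0.0637/(1.13·5.00) = 0.01127 K/W
  R_mineral wool = L/(kA) = 0.0760/(0.0332·5.00) = 0.4578 K/W
  R_stainless steel = L/(kA) = 0.0297/(14.9·5.00) = 3.987×10^-4 K/W
  R_conv,out = 1/(hA) = 1/(23.5·5.00) = 0.008511 K/W
ΣR = 0.01298 + 0.01127 + 0.4578 + 3.987×10^-4 + 0.008511 = 0.4910 K/W
Q = ΔT/ΣR = (1234 K − 303 K)/0.4910 = 1896 W
From the inner boundary to the silica brick/mineral wool interface, ΣR_partial = 0.02425 K/W.
T_interface = T_in − Q·ΣR_partial = 1234 K − (1896)(0.02425) = 1188 K

T = 1188 K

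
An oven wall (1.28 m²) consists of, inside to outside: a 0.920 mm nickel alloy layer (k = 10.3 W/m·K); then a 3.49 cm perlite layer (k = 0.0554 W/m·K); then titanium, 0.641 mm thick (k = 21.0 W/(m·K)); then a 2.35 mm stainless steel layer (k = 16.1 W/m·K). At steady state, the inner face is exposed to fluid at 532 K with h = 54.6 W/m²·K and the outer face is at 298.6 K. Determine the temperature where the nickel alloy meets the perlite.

Resistance network (inner→outer):
  R_conv,in = 1/(hA) = 1/(54.6·1.28) = 0.01431 K/W
  R_nickel alloy = L/(kA) = 9.20×10^-4/(10.3·1.28) = 6.978×10^-5 K/W
  R_perlite = L/(kA) = 0.0349/(0.0554·1.28) = 0.4922 K/W
  R_titanium = L/(kA) = 6.41×10^-4/(21.0·1.28) = 2.385×10^-5 K/W
  R_stainless steel = L/(kA) = 0.00235/(16.1·1.28) = 1.140×10^-4 K/W
ΣR = 0.01431 + 6.978×10^-5 + 0.4922 + 2.385×10^-5 + 1.140×10^-4 = 0.5067 K/W
Q = ΔT/ΣR = (532 K − 298.6 K)/0.5067 = 460.6 W
From the inner boundary to the nickel alloy/perlite interface, ΣR_partial = 0.01438 K/W.
T_interface = T_in − Q·ΣR_partial = 532 K − (460.6)(0.01438) = 525 K

T = 525 K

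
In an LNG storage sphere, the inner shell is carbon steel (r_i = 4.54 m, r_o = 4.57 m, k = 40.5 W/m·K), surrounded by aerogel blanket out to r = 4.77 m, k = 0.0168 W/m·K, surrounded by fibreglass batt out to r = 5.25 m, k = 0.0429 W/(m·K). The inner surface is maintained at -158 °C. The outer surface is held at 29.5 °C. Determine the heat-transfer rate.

Resistance network (inner→outer):
  R_carbon steel = (1/4.54 − 1/4.57)/(4πk) = 0.001446/(4π·40.5) = 2.841×10^-6 K/W
  R_aerogel blanket = (1/4.57 − 1/4.77)/(4πk) = 0.009175/(4π·0.0168) = 0.04346 K/W
  R_fibreglass batt = (1/4.77 − 1/5.25)/(4πk) = 0.01917/(4π·0.0429) = 0.03555 K/W
ΣR = 2.841×10^-6 + 0.04346 + 0.03555 = 0.07901 K/W
Q = ΔT/ΣR = (-158 °C − 29.5 °C)/0.07901 = -2370 W
(Negative Q ⇒ heat flows inward; heat gain = 2370 W.)

Q = 2.37 kW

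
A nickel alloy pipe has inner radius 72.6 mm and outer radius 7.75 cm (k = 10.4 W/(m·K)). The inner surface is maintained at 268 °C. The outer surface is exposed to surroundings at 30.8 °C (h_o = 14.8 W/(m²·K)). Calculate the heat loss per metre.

Series thermal resistances, inner to outer:
  R'_nickel alloy = ln(0.0775/0.0726)/(2πk) = 0.06531/(2π·10.4) = 9.995×10^-4 m·K/W
  R'_conv,out = 1/(2πr h) = 1/(2π·0.0775·14.8) = 0.1388 m·K/W
ΣR = 9.995×10^-4 + 0.1388 = 0.1398 m·K/W
Q' = ΔT/ΣR = (268 °C − 30.8 °C)/0.1398 = 1700 W/m

Q' = 1700 W/m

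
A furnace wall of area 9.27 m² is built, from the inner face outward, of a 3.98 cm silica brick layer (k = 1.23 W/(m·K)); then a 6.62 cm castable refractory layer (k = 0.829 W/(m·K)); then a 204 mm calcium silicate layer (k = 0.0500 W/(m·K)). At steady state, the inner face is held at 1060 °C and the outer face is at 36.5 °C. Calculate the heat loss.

Q = 2260 W

Series thermal resistances, inner to outer:
  R_silica brick = L/(kA) = 0.0398/(1.23·9.27) = 0.003491 K/W
  R_castable refractory = L/(kA) = 0.0662/(0.829·9.27) = 0.008614 K/W
  R_calcium silicate = L/(kA) = 0.204/(0.0500·9.27) = 0.4401 K/W
ΣR = 0.003491 + 0.008614 + 0.4401 = 0.4522 K/W
Q = ΔT/ΣR = (1060 °C − 36.5 °C)/0.4522 = 2260 W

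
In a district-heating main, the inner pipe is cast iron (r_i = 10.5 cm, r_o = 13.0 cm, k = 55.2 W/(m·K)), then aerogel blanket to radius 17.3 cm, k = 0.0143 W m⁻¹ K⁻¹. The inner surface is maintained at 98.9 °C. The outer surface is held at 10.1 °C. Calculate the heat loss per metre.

Series thermal resistances, inner to outer:
  R'_cast iron = ln(0.130/0.105)/(2πk) = 0.2136/(2π·55.2) = 6.158×10^-4 m·K/W
  R'_aerogel blanket = ln(0.173/0.130)/(2πk) = 0.2858/(2π·0.0143) = 3.180 m·K/W
ΣR = 6.158×10^-4 + 3.180 = 3.181 m·K/W
Q' = ΔT/ΣR = (98.9 °C − 10.1 °C)/3.181 = 27.9 W/m

Q' = 27.9 W/m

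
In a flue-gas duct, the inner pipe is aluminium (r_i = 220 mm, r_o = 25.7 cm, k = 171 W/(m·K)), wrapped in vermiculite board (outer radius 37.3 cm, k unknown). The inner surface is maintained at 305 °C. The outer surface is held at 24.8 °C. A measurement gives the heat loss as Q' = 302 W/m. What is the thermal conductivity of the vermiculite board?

k = 0.0639 W/m·K

ΣR = ΔT/Q' = |305 − 24.8|/302 = 0.9278 m·K/W
Known resistances:
  R'_aluminium = ln(0.257/0.220)/(2πk) = 0.1554/(2π·171) = 1.447×10^-4 m·K/W
R_vermiculite board = ΣR − ΣR_known = 0.9278 − 1.447×10^-4 = 0.9277 m·K/W
ln(r₂/r₁)/(2πk) = 0.9277 ⇒ k = 0.3725/(2π·0.9277) = 0.0639 W/m·K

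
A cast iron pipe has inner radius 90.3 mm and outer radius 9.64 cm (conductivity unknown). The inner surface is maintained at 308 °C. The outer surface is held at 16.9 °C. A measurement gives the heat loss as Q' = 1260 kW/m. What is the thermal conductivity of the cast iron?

ΣR = ΔT/Q' = |308 − 16.9|/1.26×10^6 = 2.310×10^-4 m·K/W
ln(r₂/r₁)/(2πk) = 2.310×10^-4 ⇒ k = 0.06537/(2π·2.310×10^-4) = 45.0 W/m·K

k = 45.0 W/m·K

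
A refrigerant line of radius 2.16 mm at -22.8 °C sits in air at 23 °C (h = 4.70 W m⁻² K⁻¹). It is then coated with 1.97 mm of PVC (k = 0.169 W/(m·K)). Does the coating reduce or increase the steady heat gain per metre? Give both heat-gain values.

Critical radius for a cylinder: r_cr = k/h = 0.0360 m = 3.60 cm.
Outer radius after coating: r₂ = 0.00216 + 0.00197 = 0.00413 m.
Since r₁ < r_cr and r₂ ≤ r_cr, the coating moves toward the maximum at r_cr — heat gain rises.
Bare: R = 1/(2πr₁h) = 15.68 m·K/W; Q = 45.8/15.68 = 2.92 W/m.
Coated: R = R_cond + R_conv = 8.810 m·K/W; Q = 45.8/8.810 = 5.20 W/m.

increases: 2.92 → 5.20 W/m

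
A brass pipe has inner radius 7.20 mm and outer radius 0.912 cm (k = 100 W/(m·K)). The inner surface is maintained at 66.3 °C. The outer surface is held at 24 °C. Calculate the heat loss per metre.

Q' = 2πk·ΔT/ln(r₂/r₁) = 2π × 100 × 42.3 / ln(0.00912/0.00720) = 1.12×10^5 W/m

Q' = 112 kW/m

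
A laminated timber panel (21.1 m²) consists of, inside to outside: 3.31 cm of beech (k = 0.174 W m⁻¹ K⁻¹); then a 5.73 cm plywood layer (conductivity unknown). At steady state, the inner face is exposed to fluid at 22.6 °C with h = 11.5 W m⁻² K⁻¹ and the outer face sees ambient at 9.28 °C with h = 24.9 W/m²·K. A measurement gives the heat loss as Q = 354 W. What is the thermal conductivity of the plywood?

k = 0.120 W/m·K

ΣR = ΔT/Q = |22.6 − 9.28|/354 = 0.03763 K/W
Known resistances:
  R_conv,in = 1/(hA) = 1/(11.5·21.1) = 0.004121 K/W
  R_beech = L/(kA) = 0.0331/(0.174·21.1) = 0.009016 K/W
  R_conv,out = 1/(hA) = 1/(24.9·21.1) = 0.001903 K/W
R_plywood = ΣR − ΣR_known = 0.03763 − 0.01504 = 0.02259 K/W
L/(kA) = 0.02259 ⇒ k = 0.0573/(0.02259·21.1) = 0.120 W/m·K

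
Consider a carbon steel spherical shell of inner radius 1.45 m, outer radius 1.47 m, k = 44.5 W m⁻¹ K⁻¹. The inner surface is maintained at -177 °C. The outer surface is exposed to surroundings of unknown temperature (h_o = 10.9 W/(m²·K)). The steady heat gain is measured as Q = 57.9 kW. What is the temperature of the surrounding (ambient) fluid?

T_out = 19.6 °C

Sum the resistances:
  R_carbon steel = (1/1.45 − 1/1.47)/(4πk) = 0.009383/(4π·44.5) = 1.678×10^-5 K/W
  R_conv,out = 1/(4πr²h) = 1/(4π·1.47²·10.9) = 0.003379 K/W
ΣR = 0.003395 K/W
ΔT = Q·ΣR = 57900 × 0.003395 = 196.6 K
Heat flows inward, so T_out = T_in + ΔT = -177 + 196.6 = 19.6 °C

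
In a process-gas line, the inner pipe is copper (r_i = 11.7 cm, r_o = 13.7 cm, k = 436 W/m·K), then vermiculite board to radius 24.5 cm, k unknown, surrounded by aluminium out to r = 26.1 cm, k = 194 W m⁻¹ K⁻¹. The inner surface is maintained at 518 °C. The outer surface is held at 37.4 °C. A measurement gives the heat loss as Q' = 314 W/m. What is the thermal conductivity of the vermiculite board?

ΣR = ΔT/Q' = |518 − 37.4|/314 = 1.531 m·K/W
Known resistances:
  R'_copper = ln(0.137/0.117)/(2πk) = 0.1578/(2π·436) = 5.760×10^-5 m·K/W
  R'_aluminium = ln(0.261/0.245)/(2πk) = 0.06326/(2π·194) = 5.190×10^-5 m·K/W
R_vermiculite board = ΣR − ΣR_known = 1.531 − 1.095×10^-4 = 1.531 m·K/W
ln(r₂/r₁)/(2πk) = 1.531 ⇒ k = 0.5813/(2π·1.531) = 0.0604 W/m·K

k = 0.0604 W/m·K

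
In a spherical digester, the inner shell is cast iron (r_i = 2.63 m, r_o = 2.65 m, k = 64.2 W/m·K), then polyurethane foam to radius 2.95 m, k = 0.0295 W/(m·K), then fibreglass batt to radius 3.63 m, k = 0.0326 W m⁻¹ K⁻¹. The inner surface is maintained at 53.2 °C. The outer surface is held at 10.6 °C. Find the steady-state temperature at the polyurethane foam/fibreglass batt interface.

T = 36.1 °C

Resistance network (inner→outer):
  R_cast iron = (1/2.63 − 1/2.65)/(4πk) = 0.002870/(4π·64.2) = 3.557×10^-6 K/W
  R_polyurethane foam = (1/2.65 − 1/2.95)/(4πk) = 0.03838/(4π·0.0295) = 0.1035 K/W
  R_fibreglass batt = (1/2.95 − 1/3.63)/(4πk) = 0.06350/(4π·0.0326) = 0.1550 K/W
ΣR = 3.557×10^-6 + 0.1035 + 0.1550 = 0.2585 K/W
Q = ΔT/ΣR = (53.2 °C − 10.6 °C)/0.2585 = 164.8 W
From the inner boundary to the polyurethane foam/fibreglass batt interface, ΣR_partial = 0.1035 K/W.
T_interface = T_in − Q·ΣR_partial = 53.2 °C − (164.8)(0.1035) = 36.1 °C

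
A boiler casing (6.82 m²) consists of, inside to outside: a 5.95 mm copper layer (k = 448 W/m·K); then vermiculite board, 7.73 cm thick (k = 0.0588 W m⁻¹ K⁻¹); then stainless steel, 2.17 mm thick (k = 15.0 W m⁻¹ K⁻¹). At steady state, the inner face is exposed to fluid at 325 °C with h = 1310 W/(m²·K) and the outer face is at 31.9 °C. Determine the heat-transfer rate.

Series thermal resistances, inner to outer:
  R_conv,in = 1/(hA) = 1/(1310·6.82) = 1.119×10^-4 K/W
  R_copper = L/(kA) = 0.00595/(448·6.82) = 1.947×10^-6 K/W
  R_vermiculite board = L/(kA) = 0.0773/(0.0588·6.82) = 0.1928 K/W
  R_stainless steel = L/(kA) = 0.00217/(15.0·6.82) = 2.121×10^-5 K/W
ΣR = 1.119×10^-4 + 1.947×10^-6 + 0.1928 + 2.121×10^-5 = 0.1929 K/W
Q = ΔT/ΣR = (325 °C − 31.9 °C)/0.1929 = 1520 W

Q = 1520 W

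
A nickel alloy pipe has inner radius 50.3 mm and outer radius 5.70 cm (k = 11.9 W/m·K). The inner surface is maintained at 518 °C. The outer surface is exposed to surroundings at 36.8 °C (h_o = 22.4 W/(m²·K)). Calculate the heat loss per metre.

Q' = 3.81 kW/m

Treat each layer as a resistance in series:
  R'_nickel alloy = ln(0.0570/0.0503)/(2πk) = 0.1250/(2π·11.9) = 0.001672 m·K/W
  R'_conv,out = 1/(2πr h) = 1/(2π·0.0570·22.4) = 0.1247 m·K/W
ΣR = 0.001672 + 0.1247 = 0.1264 m·K/W
Q' = ΔT/ΣR = (518 °C − 36.8 °C)/0.1264 = 3810 W/m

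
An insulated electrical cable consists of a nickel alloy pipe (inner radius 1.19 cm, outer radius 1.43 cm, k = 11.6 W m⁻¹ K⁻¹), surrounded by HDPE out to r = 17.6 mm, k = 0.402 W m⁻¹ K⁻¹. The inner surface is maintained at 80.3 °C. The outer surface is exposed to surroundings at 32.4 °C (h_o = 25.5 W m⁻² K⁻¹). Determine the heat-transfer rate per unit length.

Q' = 109 W/m

Resistance network (inner→outer):
  R'_nickel alloy = ln(0.0143/0.0119)/(2πk) = 0.1837/(2π·11.6) = 0.002521 m·K/W
  R'_HDPE = ln(0.0176/0.0143)/(2πk) = 0.2076/(2π·0.402) = 0.08221 m·K/W
  R'_conv,out = 1/(2πr h) = 1/(2π·0.0176·25.5) = 0.3546 m·K/W
ΣR = 0.002521 + 0.08221 + 0.3546 = 0.4393 m·K/W
Q' = ΔT/ΣR = (80.3 °C − 32.4 °C)/0.4393 = 109 W/m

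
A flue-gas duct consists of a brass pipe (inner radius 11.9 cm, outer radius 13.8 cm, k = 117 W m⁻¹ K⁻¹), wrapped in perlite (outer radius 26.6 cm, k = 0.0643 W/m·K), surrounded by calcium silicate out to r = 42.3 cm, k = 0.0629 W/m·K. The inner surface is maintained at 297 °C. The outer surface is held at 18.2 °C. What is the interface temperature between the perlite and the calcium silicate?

Series thermal resistances, inner to outer:
  R'_brass = ln(0.138/0.119)/(2πk) = 0.1481/(2π·117) = 2.015×10^-4 m·K/W
  R'_perlite = ln(0.266/0.138)/(2πk) = 0.6562/(2π·0.0643) = 1.624 m·K/W
  R'_calcium silicate = ln(0.423/0.266)/(2πk) = 0.4639/(2π·0.0629) = 1.174 m·K/W
ΣR = 2.015×10^-4 + 1.624 + 1.174 = 2.798 m·K/W
Q' = ΔT/ΣR = (297 °C − 18.2 °C)/2.798 = 99.64 W/m
From the inner boundary to the perlite/calcium silicate interface, ΣR_partial = 1.624 m·K/W.
T_interface = T_in − Q'·ΣR_partial = 297 °C − (99.64)(1.624) = 135 °C

T = 135 °C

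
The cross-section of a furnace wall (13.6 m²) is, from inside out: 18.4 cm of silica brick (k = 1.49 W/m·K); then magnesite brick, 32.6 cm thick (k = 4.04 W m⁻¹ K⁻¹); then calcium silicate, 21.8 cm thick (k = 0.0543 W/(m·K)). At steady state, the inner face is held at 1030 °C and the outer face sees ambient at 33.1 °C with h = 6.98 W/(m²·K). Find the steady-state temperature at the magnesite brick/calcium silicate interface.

Series thermal resistances, inner to outer:
  R_silica brick = L/(kA) = 0.184/(1.49·13.6) = 0.009080 K/W
  R_magnesite brick = L/(kA) = 0.326/(4.04·13.6) = 0.005933 K/W
  R_calcium silicate = L/(kA) = 0.218/(0.0543·13.6) = 0.2952 K/W
  R_conv,out = 1/(hA) = 1/(6.98·13.6) = 0.01053 K/W
ΣR = 0.009080 + 0.005933 + 0.2952 + 0.01053 = 0.3207 K/W
Q = ΔT/ΣR = (1030 °C − 33.1 °C)/0.3207 = 3109 W
From the inner boundary to the magnesite brick/calcium silicate interface, ΣR_partial = 0.01501 K/W.
T_interface = T_in − Q·ΣR_partial = 1030 °C − (3109)(0.01501) = 983 °C

T = 983 °C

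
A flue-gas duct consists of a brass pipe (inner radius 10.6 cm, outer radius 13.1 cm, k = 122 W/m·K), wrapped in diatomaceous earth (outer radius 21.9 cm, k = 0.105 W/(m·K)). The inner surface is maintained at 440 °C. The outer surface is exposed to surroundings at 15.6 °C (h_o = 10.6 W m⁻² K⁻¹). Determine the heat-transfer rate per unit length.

Treat each layer as a resistance in series:
  R'_brass = ln(0.131/0.106)/(2πk) = 0.2118/(2π·122) = 2.762×10^-4 m·K/W
  R'_diatomaceous earth = ln(0.219/0.131)/(2πk) = 0.5139/(2π·0.105) = 0.7789 m·K/W
  R'_conv,out = 1/(2πr h) = 1/(2π·0.219·10.6) = 0.06856 m·K/W
ΣR = 2.762×10^-4 + 0.7789 + 0.06856 = 0.8477 m·K/W
Q' = ΔT/ΣR = (440 °C − 15.6 °C)/0.8477 = 501 W/m

Q' = 501 W/m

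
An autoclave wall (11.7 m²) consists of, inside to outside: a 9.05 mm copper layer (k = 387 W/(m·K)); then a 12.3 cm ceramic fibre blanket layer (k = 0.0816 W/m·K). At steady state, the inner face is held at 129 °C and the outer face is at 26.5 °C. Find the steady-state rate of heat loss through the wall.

Series thermal resistances, inner to outer:
  R_copper = L/(kA) = 0.00905/(387·11.7) = 1.999×10^-6 K/W
  R_ceramic fibre blanket = L/(kA) = 0.123/(0.0816·11.7) = 0.1288 K/W
ΣR = 1.999×10^-6 + 0.1288 = 0.1288 K/W
Q = ΔT/ΣR = (129 °C − 26.5 °C)/0.1288 = 796 W

Q = 796 W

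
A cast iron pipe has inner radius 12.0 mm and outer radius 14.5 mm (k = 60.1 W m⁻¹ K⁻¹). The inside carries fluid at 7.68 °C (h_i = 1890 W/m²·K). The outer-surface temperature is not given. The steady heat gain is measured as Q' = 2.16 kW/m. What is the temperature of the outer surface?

T_out = 23.9 °C

Series resistances:
  R'_conv,in = 1/(2πr h) = 1/(2π·0.0120·1890) = 0.007017 m·K/W
  R'_cast iron = ln(0.0145/0.0120)/(2πk) = 0.1892/(2π·60.1) = 5.011×10^-4 m·K/W
ΣR = 0.007519 m·K/W
ΔT = Q'·ΣR = 2160 × 0.007519 = 16.24 K
Heat flows inward, so T_out = T_in + ΔT = 7.68 + 16.24 = 23.9 °C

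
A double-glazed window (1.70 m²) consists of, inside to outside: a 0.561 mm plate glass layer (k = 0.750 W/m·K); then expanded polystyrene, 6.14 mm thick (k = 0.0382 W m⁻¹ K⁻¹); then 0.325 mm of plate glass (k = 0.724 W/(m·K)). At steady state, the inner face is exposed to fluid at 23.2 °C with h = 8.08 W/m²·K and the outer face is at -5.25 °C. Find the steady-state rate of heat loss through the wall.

Series thermal resistances, inner to outer:
  R_conv,in = 1/(hA) = 1/(8.08·1.70) = 0.07280 K/W
  R_plate glass = L/(kA) = 5.61×10^-4/(0.750·1.70) = 4.400×10^-4 K/W
  R_expanded polystyrene = L/(kA) = 0.00614/(0.0382·1.70) = 0.09455 K/W
  R_plate glass = L/(kA) = 3.25×10^-4/(0.724·1.70) = 2.641×10^-4 K/W
ΣR = 0.07280 + 4.400×10^-4 + 0.09455 + 2.641×10^-4 = 0.1681 K/W
Q = ΔT/ΣR = (23.2 °C − -5.25 °C)/0.1681 = 169 W

Q = 169 W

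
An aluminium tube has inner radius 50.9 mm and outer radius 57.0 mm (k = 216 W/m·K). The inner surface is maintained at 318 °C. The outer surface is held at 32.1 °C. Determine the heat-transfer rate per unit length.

Q' = 2πk·ΔT/ln(r₂/r₁) = 2π × 216 × 285.9 / ln(0.0570/0.0509) = 3.43×10^6 W/m

Q' = 3.43×10^6 W/m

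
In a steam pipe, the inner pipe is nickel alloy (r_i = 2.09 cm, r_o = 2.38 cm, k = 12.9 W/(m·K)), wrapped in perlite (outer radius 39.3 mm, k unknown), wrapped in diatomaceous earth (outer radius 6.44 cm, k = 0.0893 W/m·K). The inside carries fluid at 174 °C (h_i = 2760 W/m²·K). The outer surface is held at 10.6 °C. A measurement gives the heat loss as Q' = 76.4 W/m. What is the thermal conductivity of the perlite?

k = 0.0636 W/m·K

ΣR = ΔT/Q' = |174 − 10.6|/76.4 = 2.139 m·K/W
Known resistances:
  R'_conv,in = 1/(2πr h) = 1/(2π·0.0209·2760) = 0.002759 m·K/W
  R'_nickel alloy = ln(0.0238/0.0209)/(2πk) = 0.1299/(2π·12.9) = 0.001603 m·K/W
  R'_diatomaceous earth = ln(0.0644/0.0393)/(2πk) = 0.4939/(2π·0.0893) = 0.8802 m·K/W
R_perlite = ΣR − ΣR_known = 2.139 − 0.8846 = 1.254 m·K/W
ln(r₂/r₁)/(2πk) = 1.254 ⇒ k = 0.5015/(2π·1.254) = 0.0636 W/m·K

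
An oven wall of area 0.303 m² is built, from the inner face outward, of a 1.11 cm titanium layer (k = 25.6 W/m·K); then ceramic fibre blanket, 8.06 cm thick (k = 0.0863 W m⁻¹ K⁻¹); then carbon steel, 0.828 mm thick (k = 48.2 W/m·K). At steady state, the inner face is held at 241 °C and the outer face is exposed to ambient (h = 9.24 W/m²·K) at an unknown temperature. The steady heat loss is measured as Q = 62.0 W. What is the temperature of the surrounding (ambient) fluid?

Series resistances:
  R_titanium = L/(kA) = 0.0111/(25.6·0.303) = 0.001431 K/W
  R_ceramic fibre blanket = L/(kA) = 0.0806/(0.0863·0.303) = 3.082 K/W
  R_carbon steel = L/(kA) = 8.28×10^-4/(48.2·0.303) = 5.669×10^-5 K/W
  R_conv,out = 1/(hA) = 1/(9.24·0.303) = 0.3572 K/W
ΣR = 3.441 K/W
ΔT = Q·ΣR = 62.0 × 3.441 = 213.3 K
Heat flows outward, so T_out = T_in − ΔT = 241 − 213.3 = 27.7 °C

T_out = 27.7 °C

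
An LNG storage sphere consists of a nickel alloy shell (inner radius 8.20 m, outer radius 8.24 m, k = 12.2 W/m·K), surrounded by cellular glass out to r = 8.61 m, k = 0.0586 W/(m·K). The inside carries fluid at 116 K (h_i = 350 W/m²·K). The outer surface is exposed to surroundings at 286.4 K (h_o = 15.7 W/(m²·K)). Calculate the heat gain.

Treat each layer as a resistance in series:
  R_conv,in = 1/(4πr²h) = 1/(4π·8.20²·350) = 3.381×10^-6 K/W
  R_nickel alloy = (1/8.20 − 1/8.24)/(4πk) = 5.920×10^-4/(4π·12.2) = 3.861×10^-6 K/W
  R_cellular glass = (1/8.24 − 1/8.61)/(4πk) = 0.005215/(4π·0.0586) = 0.007082 K/W
  R_conv,out = 1/(4πr²h) = 1/(4π·8.61²·15.7) = 6.837×10^-5 K/W
ΣR = 3.381×10^-6 + 3.861×10^-6 + 0.007082 + 6.837×10^-5 = 0.007158 K/W
Q = ΔT/ΣR = (116 K − 286.4 K)/0.007158 = -23800 W
(Negative Q ⇒ heat flows inward; heat gain = 23800 W.)

Q = 23.8 kW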